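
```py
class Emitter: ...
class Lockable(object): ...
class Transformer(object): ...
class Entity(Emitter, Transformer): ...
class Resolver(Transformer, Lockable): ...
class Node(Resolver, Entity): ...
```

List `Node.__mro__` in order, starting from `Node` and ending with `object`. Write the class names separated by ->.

Node -> Resolver -> Entity -> Emitter -> Transformer -> Lockable -> object

L[Node] = Node + merge(L[Resolver], L[Entity], [Resolver Entity])
  take Resolver:  [Resolver Transformer Lockable object] + [Entity Emitter Transformer object] + [Resolver Entity]
  take Entity:  [Transformer Lockable object] + [Entity Emitter Transformer object] + [Entity]
  take Emitter:  [Transformer Lockable object] + [Emitter Transformer object]
  take Transformer:  [Transformer Lockable object] + [Transformer object]
  take Lockable:  [Lockable object] + [object]
  take object:  [object] + [object]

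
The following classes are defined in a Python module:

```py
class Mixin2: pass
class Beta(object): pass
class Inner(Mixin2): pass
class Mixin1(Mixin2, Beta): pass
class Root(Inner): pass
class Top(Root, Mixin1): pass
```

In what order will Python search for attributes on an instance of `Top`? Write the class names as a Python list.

L[Top] = Top + merge(L[Root], L[Mixin1], [Root Mixin1])
  take Root:  [Root Inner Mixin2 object] + [Mixin1 Mixin2 Beta object] + [Root Mixin1]
  take Inner:  [Inner Mixin2 object] + [Mixin1 Mixin2 Beta object] + [Mixin1]
  take Mixin1:  [Mixin2 object] + [Mixin1 Mixin2 Beta object] + [Mixin1]
  take Mixin2:  [Mixin2 object] + [Mixin2 Beta object]
  take Beta:  [object] + [Beta object]
  take object:  [object] + [object]

[Top, Root, Inner, Mixin1, Mixin2, Beta, object]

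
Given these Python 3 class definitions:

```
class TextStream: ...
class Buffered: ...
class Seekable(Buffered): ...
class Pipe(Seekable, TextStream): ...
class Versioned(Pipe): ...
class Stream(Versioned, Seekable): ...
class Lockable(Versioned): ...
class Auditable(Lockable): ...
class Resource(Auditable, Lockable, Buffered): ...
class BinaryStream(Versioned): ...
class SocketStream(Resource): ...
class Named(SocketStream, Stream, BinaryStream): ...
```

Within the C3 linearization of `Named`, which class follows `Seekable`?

Buffered

L[Named] = Named + merge(L[SocketStream], L[Stream], L[BinaryStream], [SocketStream Stream BinaryStream])
  take SocketStream:  [SocketStream Resource Auditable Lockable Versioned Pipe Seekable Buffered TextStream object] + [Stream Versioned Pipe Seekable Buffered TextStream object] + [BinaryStream Versioned Pipe Seekable Buffered TextStream object] + [SocketStream Stream BinaryStream]
  take Resource:  [Resource Auditable Lockable Versioned Pipe Seekable Buffered TextStream object] + [Stream Versioned Pipe Seekable Buffered TextStream object] + [BinaryStream Versioned Pipe Seekable Buffered TextStream object] + [Stream BinaryStream]
  take Auditable:  [Auditable Lockable Versioned Pipe Seekable Buffered TextStream object] + [Stream Versioned Pipe Seekable Buffered TextStream object] + [BinaryStream Versioned Pipe Seekable Buffered TextStream object] + [Stream BinaryStream]
  take Lockable:  [Lockable Versioned Pipe Seekable Buffered TextStream object] + [Stream Versioned Pipe Seekable Buffered TextStream object] + [BinaryStream Versioned Pipe Seekable Buffered TextStream object] + [Stream BinaryStream]
  take Stream:  [Versioned Pipe Seekable Buffered TextStream object] + [Stream Versioned Pipe Seekable Buffered TextStream object] + [BinaryStream Versioned Pipe Seekable Buffered TextStream object] + [Stream BinaryStream]
  take BinaryStream:  [Versioned Pipe Seekable Buffered TextStream object] + [Versioned Pipe Seekable Buffered TextStream object] + [BinaryStream Versioned Pipe Seekable Buffered TextStream object] + [BinaryStream]
  take Versioned:  [Versioned Pipe Seekable Buffered TextStream object] + [Versioned Pipe Seekable Buffered TextStream object] + [Versioned Pipe Seekable Buffered TextStream object]
  take Pipe:  [Pipe Seekable Buffered TextStream object] + [Pipe Seekable Buffered TextStream object] + [Pipe Seekable Buffered TextStream object]
  take Seekable:  [Seekable Buffered TextStream object] + [Seekable Buffered TextStream object] + [Seekable Buffered TextStream object]
  take Buffered:  [Buffered TextStream object] + [Buffered TextStream object] + [Buffered TextStream object]
  take TextStream:  [TextStream object] + [TextStream object] + [TextStream object]
  take object:  [object] + [object] + [object]
MRO: Named SocketStream Resource Auditable Lockable Stream BinaryStream Versioned Pipe Seekable Buffered TextStream object
Seekable is at position 9; next is Buffered.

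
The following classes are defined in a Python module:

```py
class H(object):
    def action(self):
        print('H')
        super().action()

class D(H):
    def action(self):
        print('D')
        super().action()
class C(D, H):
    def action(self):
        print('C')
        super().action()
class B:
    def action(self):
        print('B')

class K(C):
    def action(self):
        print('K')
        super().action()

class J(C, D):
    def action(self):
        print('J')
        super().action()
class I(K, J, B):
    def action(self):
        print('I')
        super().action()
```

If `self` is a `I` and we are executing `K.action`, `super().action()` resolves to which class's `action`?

J

L[I] = I + merge(L[K], L[J], L[B], [K J B])
  take K:  [K C D H object] + [J C D H object] + [B object] + [K J B]
  take J:  [C D H object] + [J C D H object] + [B object] + [J B]
  take C:  [C D H object] + [C D H object] + [B object] + [B]
  take D:  [D H object] + [D H object] + [B object] + [B]
  take H:  [H object] + [H object] + [B object] + [B]
  take B:  [object] + [object] + [B object] + [B]
  take object:  [object] + [object] + [object]
MRO: I K J C D H B object
super() in K.action on a I instance goes to the class after K in I's MRO: J.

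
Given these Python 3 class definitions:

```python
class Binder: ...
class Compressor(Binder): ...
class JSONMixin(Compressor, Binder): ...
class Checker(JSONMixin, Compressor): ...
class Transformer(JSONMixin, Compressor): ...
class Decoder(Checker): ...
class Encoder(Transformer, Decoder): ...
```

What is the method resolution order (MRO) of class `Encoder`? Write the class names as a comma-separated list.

Encoder, Transformer, Decoder, Checker, JSONMixin, Compressor, Binder, object

L[Encoder] = Encoder + merge(L[Transformer], L[Decoder], [Transformer Decoder])
  take Transformer:  [Transformer JSONMixin Compressor Binder object] + [Decoder Checker JSONMixin Compressor Binder object] + [Transformer Decoder]
  take Decoder:  [JSONMixin Compressor Binder object] + [Decoder Checker JSONMixin Compressor Binder object] + [Decoder]
  take Checker:  [JSONMixin Compressor Binder object] + [Checker JSONMixin Compressor Binder object]
  take JSONMixin:  [JSONMixin Compressor Binder object] + [JSONMixin Compressor Binder object]
  take Compressor:  [Compressor Binder object] + [Compressor Binder object]
  take Binder:  [Binder object] + [Binder object]
  take object:  [object] + [object]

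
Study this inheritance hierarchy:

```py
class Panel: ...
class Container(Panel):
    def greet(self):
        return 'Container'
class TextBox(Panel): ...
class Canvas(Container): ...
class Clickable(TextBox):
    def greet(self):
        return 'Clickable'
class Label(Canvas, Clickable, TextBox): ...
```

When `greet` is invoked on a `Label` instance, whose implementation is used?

Container

L[Label] = Label + merge(L[Canvas], L[Clickable], L[TextBox], [Canvas Clickable TextBox])
  take Canvas:  [Canvas Container Panel object] + [Clickable TextBox Panel object] + [TextBox Panel object] + [Canvas Clickable TextBox]
  take Container:  [Container Panel object] + [Clickable TextBox Panel object] + [TextBox Panel object] + [Clickable TextBox]
  take Clickable:  [Panel object] + [Clickable TextBox Panel object] + [TextBox Panel object] + [Clickable TextBox]
  take TextBox:  [Panel object] + [TextBox Panel object] + [TextBox Panel object] + [TextBox]
  take Panel:  [Panel object] + [Panel object] + [Panel object]
  take object:  [object] + [object] + [object]
MRO: Label Canvas Container Clickable TextBox Panel object
greet is defined in: Clickable, Container. First along the MRO is Container.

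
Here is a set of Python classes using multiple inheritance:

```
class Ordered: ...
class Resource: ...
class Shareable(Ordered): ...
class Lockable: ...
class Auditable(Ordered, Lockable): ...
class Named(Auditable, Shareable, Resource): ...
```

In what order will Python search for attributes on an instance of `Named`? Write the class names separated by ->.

Named -> Auditable -> Shareable -> Ordered -> Lockable -> Resource -> object

L[Named] = Named + merge(L[Auditable], L[Shareable], L[Resource], [Auditable Shareable Resource])
  take Auditable:  [Auditable Ordered Lockable object] + [Shareable Ordered object] + [Resource object] + [Auditable Shareable Resource]
  take Shareable:  [Ordered Lockable object] + [Shareable Ordered object] + [Resource object] + [Shareable Resource]
  take Ordered:  [Ordered Lockable object] + [Ordered object] + [Resource object] + [Resource]
  take Lockable:  [Lockable object] + [object] + [Resource object] + [Resource]
  take Resource:  [object] + [object] + [Resource object] + [Resource]
  take object:  [object] + [object] + [object]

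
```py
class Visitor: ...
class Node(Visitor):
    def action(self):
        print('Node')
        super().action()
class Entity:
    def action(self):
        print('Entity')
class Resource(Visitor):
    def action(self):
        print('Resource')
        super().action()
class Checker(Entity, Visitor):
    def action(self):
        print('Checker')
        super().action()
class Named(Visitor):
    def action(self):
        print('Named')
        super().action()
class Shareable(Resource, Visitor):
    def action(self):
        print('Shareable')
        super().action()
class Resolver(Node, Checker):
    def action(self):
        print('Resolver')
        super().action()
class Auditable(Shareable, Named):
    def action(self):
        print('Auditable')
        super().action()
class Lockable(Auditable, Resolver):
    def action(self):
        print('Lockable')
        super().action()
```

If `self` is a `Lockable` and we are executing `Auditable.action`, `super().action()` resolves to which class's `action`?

Shareable

L[Lockable] = Lockable + merge(L[Auditable], L[Resolver], [Auditable Resolver])
  take Auditable:  [Auditable Shareable Resource Named Visitor object] + [Resolver Node Checker Entity Visitor object] + [Auditable Resolver]
  take Shareable:  [Shareable Resource Named Visitor object] + [Resolver Node Checker Entity Visitor object] + [Resolver]
  take Resource:  [Resource Named Visitor object] + [Resolver Node Checker Entity Visitor object] + [Resolver]
  take Named:  [Named Visitor object] + [Resolver Node Checker Entity Visitor object] + [Resolver]
  take Resolver:  [Visitor object] + [Resolver Node Checker Entity Visitor object] + [Resolver]
  take Node:  [Visitor object] + [Node Checker Entity Visitor object]
  take Checker:  [Visitor object] + [Checker Entity Visitor object]
  take Entity:  [Visitor object] + [Entity Visitor object]
  take Visitor:  [Visitor object] + [Visitor object]
  take object:  [object] + [object]
MRO: Lockable Auditable Shareable Resource Named Resolver Node Checker Entity Visitor object
super() in Auditable.action on a Lockable instance goes to the class after Auditable in Lockable's MRO: Shareable.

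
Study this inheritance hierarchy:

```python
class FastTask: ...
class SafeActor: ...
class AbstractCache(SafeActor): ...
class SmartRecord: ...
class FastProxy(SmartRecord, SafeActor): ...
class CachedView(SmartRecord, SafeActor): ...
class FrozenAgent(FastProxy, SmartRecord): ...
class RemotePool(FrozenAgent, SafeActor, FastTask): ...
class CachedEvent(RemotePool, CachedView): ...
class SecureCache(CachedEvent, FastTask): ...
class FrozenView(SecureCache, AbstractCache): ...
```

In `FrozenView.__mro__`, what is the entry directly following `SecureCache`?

CachedEvent

L[FrozenView] = FrozenView + merge(L[SecureCache], L[AbstractCache], [SecureCache AbstractCache])
  take SecureCache:  [SecureCache CachedEvent RemotePool FrozenAgent FastProxy CachedView SmartRecord SafeActor FastTask object] + [AbstractCache SafeActor object] + [SecureCache AbstractCache]
  take CachedEvent:  [CachedEvent RemotePool FrozenAgent FastProxy CachedView SmartRecord SafeActor FastTask object] + [AbstractCache SafeActor object] + [AbstractCache]
  take RemotePool:  [RemotePool FrozenAgent FastProxy CachedView SmartRecord SafeActor FastTask object] + [AbstractCache SafeActor object] + [AbstractCache]
  take FrozenAgent:  [FrozenAgent FastProxy CachedView SmartRecord SafeActor FastTask object] + [AbstractCache SafeActor object] + [AbstractCache]
  take FastProxy:  [FastProxy CachedView SmartRecord SafeActor FastTask object] + [AbstractCache SafeActor object] + [AbstractCache]
  take CachedView:  [CachedView SmartRecord SafeActor FastTask object] + [AbstractCache SafeActor object] + [AbstractCache]
  take SmartRecord:  [SmartRecord SafeActor FastTask object] + [AbstractCache SafeActor object] + [AbstractCache]
  take AbstractCache:  [SafeActor FastTask object] + [AbstractCache SafeActor object] + [AbstractCache]
  take SafeActor:  [SafeActor FastTask object] + [SafeActor object]
  take FastTask:  [FastTask object] + [object]
  take object:  [object] + [object]
MRO: FrozenView SecureCache CachedEvent RemotePool FrozenAgent FastProxy CachedView SmartRecord AbstractCache SafeActor FastTask object
SecureCache is at position 1; next is CachedEvent.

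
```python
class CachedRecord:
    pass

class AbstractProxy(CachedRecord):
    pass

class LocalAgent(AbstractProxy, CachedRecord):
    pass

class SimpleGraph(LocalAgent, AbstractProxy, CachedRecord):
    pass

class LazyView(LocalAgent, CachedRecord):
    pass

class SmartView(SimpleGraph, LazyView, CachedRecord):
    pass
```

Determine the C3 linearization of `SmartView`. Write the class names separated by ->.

L[SmartView] = SmartView + merge(L[SimpleGraph], L[LazyView], L[CachedRecord], [SimpleGraph LazyView CachedRecord])
  take SimpleGraph:  [SimpleGraph LocalAgent AbstractProxy CachedRecord object] + [LazyView LocalAgent AbstractProxy CachedRecord object] + [CachedRecord object] + [SimpleGraph LazyView CachedRecord]
  take LazyView:  [LocalAgent AbstractProxy CachedRecord object] + [LazyView LocalAgent AbstractProxy CachedRecord object] + [CachedRecord object] + [LazyView CachedRecord]
  take LocalAgent:  [LocalAgent AbstractProxy CachedRecord object] + [LocalAgent AbstractProxy CachedRecord object] + [CachedRecord object] + [CachedRecord]
  take AbstractProxy:  [AbstractProxy CachedRecord object] + [AbstractProxy CachedRecord object] + [CachedRecord object] + [CachedRecord]
  take CachedRecord:  [CachedRecord object] + [CachedRecord object] + [CachedRecord object] + [CachedRecord]
  take object:  [object] + [object] + [object]

SmartView -> SimpleGraph -> LazyView -> LocalAgent -> AbstractProxy -> CachedRecord -> object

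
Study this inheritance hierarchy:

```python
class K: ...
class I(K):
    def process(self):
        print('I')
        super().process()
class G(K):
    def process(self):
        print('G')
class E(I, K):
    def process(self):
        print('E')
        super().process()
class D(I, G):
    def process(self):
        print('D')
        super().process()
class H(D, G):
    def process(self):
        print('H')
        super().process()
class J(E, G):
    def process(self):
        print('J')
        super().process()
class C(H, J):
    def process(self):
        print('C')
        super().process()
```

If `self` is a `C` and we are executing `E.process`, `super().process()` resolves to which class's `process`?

I

L[C] = C + merge(L[H], L[J], [H J])
  take H:  [H D I G K object] + [J E I G K object] + [H J]
  take D:  [D I G K object] + [J E I G K object] + [J]
  take J:  [I G K object] + [J E I G K object] + [J]
  take E:  [I G K object] + [E I G K object]
  take I:  [I G K object] + [I G K object]
  take G:  [G K object] + [G K object]
  take K:  [K object] + [K object]
  take object:  [object] + [object]
MRO: C H D J E I G K object
super() in E.process on a C instance goes to the class after E in C's MRO: I.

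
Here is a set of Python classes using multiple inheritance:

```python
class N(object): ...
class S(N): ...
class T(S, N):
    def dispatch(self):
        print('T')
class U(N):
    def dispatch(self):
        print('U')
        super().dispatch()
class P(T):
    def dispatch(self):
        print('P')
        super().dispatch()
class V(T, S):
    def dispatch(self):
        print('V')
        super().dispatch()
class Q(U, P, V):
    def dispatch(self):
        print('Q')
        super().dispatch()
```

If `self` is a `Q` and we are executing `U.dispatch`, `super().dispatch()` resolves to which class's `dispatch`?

P

L[Q] = Q + merge(L[U], L[P], L[V], [U P V])
  take U:  [U N object] + [P T S N object] + [V T S N object] + [U P V]
  take P:  [N object] + [P T S N object] + [V T S N object] + [P V]
  take V:  [N object] + [T S N object] + [V T S N object] + [V]
  take T:  [N object] + [T S N object] + [T S N object]
  take S:  [N object] + [S N object] + [S N object]
  take N:  [N object] + [N object] + [N object]
  take object:  [object] + [object] + [object]
MRO: Q U P V T S N object
super() in U.dispatch on a Q instance goes to the class after U in Q's MRO: P.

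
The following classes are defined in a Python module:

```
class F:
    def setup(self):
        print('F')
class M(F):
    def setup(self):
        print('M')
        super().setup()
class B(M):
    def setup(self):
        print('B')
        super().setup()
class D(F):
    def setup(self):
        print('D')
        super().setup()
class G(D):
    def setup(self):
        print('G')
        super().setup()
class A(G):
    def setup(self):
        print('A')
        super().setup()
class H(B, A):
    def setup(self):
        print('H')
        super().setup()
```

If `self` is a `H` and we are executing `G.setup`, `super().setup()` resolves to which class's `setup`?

L[H] = H + merge(L[B], L[A], [B A])
  take B:  [B M F object] + [A G D F object] + [B A]
  take M:  [M F object] + [A G D F object] + [A]
  take A:  [F object] + [A G D F object] + [A]
  take G:  [F object] + [G D F object]
  take D:  [F object] + [D F object]
  take F:  [F object] + [F object]
  take object:  [object] + [object]
MRO: H B M A G D F object
super() in G.setup on a H instance goes to the class after G in H's MRO: D.

D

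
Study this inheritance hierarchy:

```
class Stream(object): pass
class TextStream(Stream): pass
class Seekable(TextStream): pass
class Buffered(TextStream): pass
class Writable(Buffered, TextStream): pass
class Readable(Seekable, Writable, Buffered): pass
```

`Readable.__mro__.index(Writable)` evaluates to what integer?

L[Readable] = Readable + merge(L[Seekable], L[Writable], L[Buffered], [Seekable Writable Buffered])
  take Seekable:  [Seekable TextStream Stream object] + [Writable Buffered TextStream Stream object] + [Buffered TextStream Stream object] + [Seekable Writable Buffered]
  take Writable:  [TextStream Stream object] + [Writable Buffered TextStream Stream object] + [Buffered TextStream Stream object] + [Writable Buffered]
  take Buffered:  [TextStream Stream object] + [Buffered TextStream Stream object] + [Buffered TextStream Stream object] + [Buffered]
  take TextStream:  [TextStream Stream object] + [TextStream Stream object] + [TextStream Stream object]
  take Stream:  [Stream object] + [Stream object] + [Stream object]
  take object:  [object] + [object] + [object]
MRO: Readable Seekable Writable Buffered TextStream Stream object
Writable sits at index 2.

2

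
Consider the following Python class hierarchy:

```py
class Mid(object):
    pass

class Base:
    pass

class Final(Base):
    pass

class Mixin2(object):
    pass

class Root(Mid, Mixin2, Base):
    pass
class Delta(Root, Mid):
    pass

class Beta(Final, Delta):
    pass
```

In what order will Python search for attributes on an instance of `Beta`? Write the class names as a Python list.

L[Beta] = Beta + merge(L[Final], L[Delta], [Final Delta])
  take Final:  [Final Base object] + [Delta Root Mid Mixin2 Base object] + [Final Delta]
  take Delta:  [Base object] + [Delta Root Mid Mixin2 Base object] + [Delta]
  take Root:  [Base object] + [Root Mid Mixin2 Base object]
  take Mid:  [Base object] + [Mid Mixin2 Base object]
  take Mixin2:  [Base object] + [Mixin2 Base object]
  take Base:  [Base object] + [Base object]
  take object:  [object] + [object]

[Beta, Final, Delta, Root, Mid, Mixin2, Base, object]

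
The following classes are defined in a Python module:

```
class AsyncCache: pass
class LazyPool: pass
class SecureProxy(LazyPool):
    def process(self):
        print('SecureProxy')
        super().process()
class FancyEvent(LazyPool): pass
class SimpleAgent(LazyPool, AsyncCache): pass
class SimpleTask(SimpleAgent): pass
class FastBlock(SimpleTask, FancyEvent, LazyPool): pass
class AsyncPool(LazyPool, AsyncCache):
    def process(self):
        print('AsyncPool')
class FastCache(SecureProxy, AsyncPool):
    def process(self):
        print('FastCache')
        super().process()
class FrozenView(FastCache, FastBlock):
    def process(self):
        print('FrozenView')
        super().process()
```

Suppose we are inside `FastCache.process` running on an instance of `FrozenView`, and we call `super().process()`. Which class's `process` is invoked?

L[FrozenView] = FrozenView + merge(L[FastCache], L[FastBlock], [FastCache FastBlock])
  take FastCache:  [FastCache SecureProxy AsyncPool LazyPool AsyncCache object] + [FastBlock SimpleTask SimpleAgent FancyEvent LazyPool AsyncCache object] + [FastCache FastBlock]
  take SecureProxy:  [SecureProxy AsyncPool LazyPool AsyncCache object] + [FastBlock SimpleTask SimpleAgent FancyEvent LazyPool AsyncCache object] + [FastBlock]
  take AsyncPool:  [AsyncPool LazyPool AsyncCache object] + [FastBlock SimpleTask SimpleAgent FancyEvent LazyPool AsyncCache object] + [FastBlock]
  take FastBlock:  [LazyPool AsyncCache object] + [FastBlock SimpleTask SimpleAgent FancyEvent LazyPool AsyncCache object] + [FastBlock]
  take SimpleTask:  [LazyPool AsyncCache object] + [SimpleTask SimpleAgent FancyEvent LazyPool AsyncCache object]
  take SimpleAgent:  [LazyPool AsyncCache object] + [SimpleAgent FancyEvent LazyPool AsyncCache object]
  take FancyEvent:  [LazyPool AsyncCache object] + [FancyEvent LazyPool AsyncCache object]
  take LazyPool:  [LazyPool AsyncCache object] + [LazyPool AsyncCache object]
  take AsyncCache:  [AsyncCache object] + [AsyncCache object]
  take object:  [object] + [object]
MRO: FrozenView FastCache SecureProxy AsyncPool FastBlock SimpleTask SimpleAgent FancyEvent LazyPool AsyncCache object
super() in FastCache.process on a FrozenView instance goes to the class after FastCache in FrozenView's MRO: SecureProxy.

SecureProxy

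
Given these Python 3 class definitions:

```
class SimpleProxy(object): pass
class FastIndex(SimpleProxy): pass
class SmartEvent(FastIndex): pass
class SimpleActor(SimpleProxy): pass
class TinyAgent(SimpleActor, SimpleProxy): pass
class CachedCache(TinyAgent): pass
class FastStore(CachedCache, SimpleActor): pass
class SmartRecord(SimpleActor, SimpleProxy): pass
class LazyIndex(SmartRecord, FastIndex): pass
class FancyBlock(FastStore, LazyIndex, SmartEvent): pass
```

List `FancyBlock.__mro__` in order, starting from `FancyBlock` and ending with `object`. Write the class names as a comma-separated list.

L[FancyBlock] = FancyBlock + merge(L[FastStore], L[LazyIndex], L[SmartEvent], [FastStore LazyIndex SmartEvent])
  take FastStore:  [FastStore CachedCache TinyAgent SimpleActor SimpleProxy object] + [LazyIndex SmartRecord SimpleActor FastIndex SimpleProxy object] + [SmartEvent FastIndex SimpleProxy object] + [FastStore LazyIndex SmartEvent]
  take CachedCache:  [CachedCache TinyAgent SimpleActor SimpleProxy object] + [LazyIndex SmartRecord SimpleActor FastIndex SimpleProxy object] + [SmartEvent FastIndex SimpleProxy object] + [LazyIndex SmartEvent]
  take TinyAgent:  [TinyAgent SimpleActor SimpleProxy object] + [LazyIndex SmartRecord SimpleActor FastIndex SimpleProxy object] + [SmartEvent FastIndex SimpleProxy object] + [LazyIndex SmartEvent]
  take LazyIndex:  [SimpleActor SimpleProxy object] + [LazyIndex SmartRecord SimpleActor FastIndex SimpleProxy object] + [SmartEvent FastIndex SimpleProxy object] + [LazyIndex SmartEvent]
  take SmartRecord:  [SimpleActor SimpleProxy object] + [SmartRecord SimpleActor FastIndex SimpleProxy object] + [SmartEvent FastIndex SimpleProxy object] + [SmartEvent]
  take SimpleActor:  [SimpleActor SimpleProxy object] + [SimpleActor FastIndex SimpleProxy object] + [SmartEvent FastIndex SimpleProxy object] + [SmartEvent]
  take SmartEvent:  [SimpleProxy object] + [FastIndex SimpleProxy object] + [SmartEvent FastIndex SimpleProxy object] + [SmartEvent]
  take FastIndex:  [SimpleProxy object] + [FastIndex SimpleProxy object] + [FastIndex SimpleProxy object]
  take SimpleProxy:  [SimpleProxy object] + [SimpleProxy object] + [SimpleProxy object]
  take object:  [object] + [object] + [object]

FancyBlock, FastStore, CachedCache, TinyAgent, LazyIndex, SmartRecord, SimpleActor, SmartEvent, FastIndex, SimpleProxy, object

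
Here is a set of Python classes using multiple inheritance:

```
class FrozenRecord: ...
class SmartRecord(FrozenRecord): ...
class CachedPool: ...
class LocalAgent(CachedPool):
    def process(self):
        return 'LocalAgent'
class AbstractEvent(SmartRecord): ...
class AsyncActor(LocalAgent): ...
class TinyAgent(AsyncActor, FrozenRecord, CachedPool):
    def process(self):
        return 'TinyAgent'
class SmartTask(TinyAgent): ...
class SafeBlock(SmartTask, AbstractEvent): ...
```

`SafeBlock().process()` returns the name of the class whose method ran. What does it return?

TinyAgent

L[SafeBlock] = SafeBlock + merge(L[SmartTask], L[AbstractEvent], [SmartTask AbstractEvent])
  take SmartTask:  [SmartTask TinyAgent AsyncActor LocalAgent FrozenRecord CachedPool object] + [AbstractEvent SmartRecord FrozenRecord object] + [SmartTask AbstractEvent]
  take TinyAgent:  [TinyAgent AsyncActor LocalAgent FrozenRecord CachedPool object] + [AbstractEvent SmartRecord FrozenRecord object] + [AbstractEvent]
  take AsyncActor:  [AsyncActor LocalAgent FrozenRecord CachedPool object] + [AbstractEvent SmartRecord FrozenRecord object] + [AbstractEvent]
  take LocalAgent:  [LocalAgent FrozenRecord CachedPool object] + [AbstractEvent SmartRecord FrozenRecord object] + [AbstractEvent]
  take AbstractEvent:  [FrozenRecord CachedPool object] + [AbstractEvent SmartRecord FrozenRecord object] + [AbstractEvent]
  take SmartRecord:  [FrozenRecord CachedPool object] + [SmartRecord FrozenRecord object]
  take FrozenRecord:  [FrozenRecord CachedPool object] + [FrozenRecord object]
  take CachedPool:  [CachedPool object] + [object]
  take object:  [object] + [object]
MRO: SafeBlock SmartTask TinyAgent AsyncActor LocalAgent AbstractEvent SmartRecord FrozenRecord CachedPool object
process is defined in: LocalAgent, TinyAgent. First along the MRO is TinyAgent.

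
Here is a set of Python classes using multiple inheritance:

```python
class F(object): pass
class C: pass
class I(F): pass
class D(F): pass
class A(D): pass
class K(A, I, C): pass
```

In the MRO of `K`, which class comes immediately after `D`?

I

L[K] = K + merge(L[A], L[I], L[C], [A I C])
  take A:  [A D F object] + [I F object] + [C object] + [A I C]
  take D:  [D F object] + [I F object] + [C object] + [I C]
  take I:  [F object] + [I F object] + [C object] + [I C]
  take F:  [F object] + [F object] + [C object] + [C]
  take C:  [object] + [object] + [C object] + [C]
  take object:  [object] + [object] + [object]
MRO: K A D I F C object
D is at position 2; next is I.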